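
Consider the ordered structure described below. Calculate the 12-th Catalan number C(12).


C(n) = C(2n, n) / (n+1).
C(24, 12) = 2704156
C(12) = 2704156 / 13 = 208012


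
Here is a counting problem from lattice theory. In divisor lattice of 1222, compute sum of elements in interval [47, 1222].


Interval [47,1222] in divisors of 1222: [47, 94, 611, 1222]
Sum = 1974


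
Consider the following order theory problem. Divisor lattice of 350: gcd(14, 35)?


Meet=gcd.
gcd(14,35)=7


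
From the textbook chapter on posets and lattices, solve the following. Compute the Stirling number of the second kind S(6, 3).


S(n,k) = k*S(n-1,k) + S(n-1,k-1).
S(5,3) = 25, S(5,2) = 15
S(6,3) = 3*25 + 15 = 75 + 15
S(6,3) = 90


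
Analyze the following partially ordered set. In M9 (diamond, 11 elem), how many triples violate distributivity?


Distributive law: a ^ (b v c) = (a ^ b) v (a ^ c).
Check all 11^3 = 1331 ordered triples (a,b,c).
  e.g. a=a1, b=a2, c=a3: lhs=a1 != rhs=0
  e.g. a=a1, b=a2, c=a4: lhs=a1 != rhs=0
Total violating triples: 504


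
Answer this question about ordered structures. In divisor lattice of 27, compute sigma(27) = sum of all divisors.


sigma(n) = sum of divisors.
Divisors of 27: [1, 3, 9, 27]
Sum = 40


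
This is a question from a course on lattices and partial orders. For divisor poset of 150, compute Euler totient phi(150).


phi(n) = n * prod_{p|n} (1 - 1/p).
Prime divisors of 150: [2, 3, 5]
phi(150) = 150 * (1 - 1/2) * (1 - 1/3) * (1 - 1/5)
phi(150) = 40


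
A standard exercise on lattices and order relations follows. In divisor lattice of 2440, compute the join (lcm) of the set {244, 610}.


In a divisor lattice, join = lcm (least common multiple).
Compute lcm iteratively: start with first element, then lcm(current, next).
Elements: [244, 610]
lcm(244,610) = 1220
Final lcm = 1220


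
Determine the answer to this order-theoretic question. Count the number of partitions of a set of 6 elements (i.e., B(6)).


B(n) = number of set partitions of an n-element set.
B(n) satisfies the recurrence: B(n+1) = sum_k C(n,k)*B(k).
B(6) = 203


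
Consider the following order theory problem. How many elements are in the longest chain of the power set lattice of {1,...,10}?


A chain is a totally ordered subset; we count the number of elements in a maximum chain.
Compute, for each element x, the size of the longest chain ending at x:
  {}: 1
  {1}: 2
  {2}: 2
  {3}: 2
  {4}: 2
  {5}: 2
  ...
A maximum chain: {} < {1} < {1,2} < {1,2,3} < {1,2,3,4} < {1,2,3,4,5} < {1,2,3,4,5,6} < {1,2,3,4,5,6,7} < {1,2,3,4,5,6,7,8} < {1,2,3,4,5,6,7,8,9} < {1,2,3,4,5,6,7,8,9,10}
Number of elements in the longest chain: 11


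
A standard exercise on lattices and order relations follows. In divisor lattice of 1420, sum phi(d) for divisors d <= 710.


Divisors of 1420 up to 710: [1, 2, 4, 5, 10, 20, 71, 142, 284, 355, 710]
phi values: [1, 1, 2, 4, 4, 8, 70, 70, 140, 280, 280]
Sum = 860


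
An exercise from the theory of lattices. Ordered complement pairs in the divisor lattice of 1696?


Complement pair (a,b): a meet b = bottom, a join b = top.
Here: gcd(a,b)=1 and lcm(a,b)=1696, i.e. a*b=1696 with a,b coprime.
Pairs found: (1,1696), (32,53), (53,32), (1696,1)
Total ordered pairs: 4


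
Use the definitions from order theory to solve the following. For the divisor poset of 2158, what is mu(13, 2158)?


In a divisor lattice, mu(a,b) = mu(b/a) where mu is the classical Mobius function.
b/a = 2158/13 = 166
Prime factorization of 166: primes [2, 83]
166 is squarefree with 2 prime factor(s), so mu(166) = (-1)^2 = 1


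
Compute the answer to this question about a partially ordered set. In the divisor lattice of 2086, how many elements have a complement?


An element a is complemented if some b has a meet b = bottom, a join b = top.
a is complemented iff gcd(a, n/a)=1, i.e. a is a unitary divisor of 2086.
Complemented elements: 1, 2, 7, 14, 149, 298, ... (2 more)
Count: 8


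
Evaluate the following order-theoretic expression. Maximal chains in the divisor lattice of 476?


A maximal chain goes from the minimum element to a maximal element via cover relations.
Counting all min-to-max paths in the cover graph.
Total maximal chains: 12


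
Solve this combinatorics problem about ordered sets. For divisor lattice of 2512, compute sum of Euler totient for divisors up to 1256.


Divisors of 2512 up to 1256: [1, 2, 4, 8, 16, 157, 314, 628, 1256]
phi values: [1, 1, 2, 4, 8, 156, 156, 312, 624]
Sum = 1264


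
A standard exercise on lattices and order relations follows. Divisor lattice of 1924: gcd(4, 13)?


Meet=gcd.
gcd(4,13)=1


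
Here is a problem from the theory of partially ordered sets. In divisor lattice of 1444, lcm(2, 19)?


Join=lcm.
gcd(2,19)=1
lcm=38


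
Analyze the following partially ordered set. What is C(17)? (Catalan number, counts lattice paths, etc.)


C(n) = C(2n, n) / (n+1).
C(34, 17) = 2333606220
C(17) = 2333606220 / 18 = 129644790


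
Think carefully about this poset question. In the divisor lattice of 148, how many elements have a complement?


An element a is complemented if some b has a meet b = bottom, a join b = top.
a is complemented iff gcd(a, n/a)=1, i.e. a is a unitary divisor of 148.
Complemented elements: 1, 4, 37, 148
Count: 4


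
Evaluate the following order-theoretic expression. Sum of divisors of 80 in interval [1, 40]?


Interval [1,40] in divisors of 80: [1, 2, 4, 5, 8, 10, 20, 40]
Sum = 90


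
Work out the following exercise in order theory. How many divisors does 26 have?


Divisors of 26: [1, 2, 13, 26]
Count: 4


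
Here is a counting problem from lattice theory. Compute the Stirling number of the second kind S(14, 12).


S(n,k) = k*S(n-1,k) + S(n-1,k-1).
S(13,12) = 78, S(13,11) = 2431
S(14,12) = 12*78 + 2431 = 936 + 2431
S(14,12) = 3367


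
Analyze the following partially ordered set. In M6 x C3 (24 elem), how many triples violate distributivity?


Distributive law: a ^ (b v c) = (a ^ b) v (a ^ c).
Check all 24^3 = 13824 ordered triples (a,b,c).
  e.g. a=(a1,0), b=(a2,0), c=(a3,0): lhs=(a1,0) != rhs=(0,0)
  e.g. a=(a1,0), b=(a2,0), c=(a3,1): lhs=(a1,0) != rhs=(0,0)
Total violating triples: 3240


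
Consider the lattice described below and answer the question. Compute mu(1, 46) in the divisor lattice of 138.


In a divisor lattice, mu(a,b) = mu(b/a) where mu is the classical Mobius function.
b/a = 46/1 = 46
Prime factorization of 46: primes [2, 23]
46 is squarefree with 2 prime factor(s), so mu(46) = (-1)^2 = 1


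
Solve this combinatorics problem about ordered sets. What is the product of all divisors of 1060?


Divisors of 1060: [1, 2, 4, 5, 10, 20, 53, 106, 212, 265, 530, 1060]
Product = n^(d(n)/2) = 1060^(12/2)
Product = 1418519112256000000


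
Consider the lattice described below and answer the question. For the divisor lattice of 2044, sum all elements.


sigma(n) = sum of divisors.
Divisors of 2044: [1, 2, 4, 7, 14, 28, 73, 146, 292, 511, 1022, 2044]
Sum = 4144


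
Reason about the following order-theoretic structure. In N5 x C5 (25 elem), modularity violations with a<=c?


Modular law: if a <= c then a v (b ^ c) = (a v b) ^ c.
Check all triples (a,b,c) with a <= c among 25 elements.
  e.g. a=(a,0), b=(c,0), c=(b,0): lhs=(a,0) != rhs=(b,0)
  e.g. a=(a,0), b=(c,1), c=(b,0): lhs=(a,0) != rhs=(b,0)
Total violating triples: 75


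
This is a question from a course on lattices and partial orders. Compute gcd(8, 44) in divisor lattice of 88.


In a divisor lattice, meet = gcd (greatest common divisor).
By Euclidean algorithm or factoring: gcd(8,44) = 4


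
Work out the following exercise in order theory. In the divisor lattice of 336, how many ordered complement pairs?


Complement pair (a,b): a meet b = bottom, a join b = top.
Here: gcd(a,b)=1 and lcm(a,b)=336, i.e. a*b=336 with a,b coprime.
Pairs found: (1,336), (3,112), (7,48), (16,21), ... (4 more)
Total ordered pairs: 8


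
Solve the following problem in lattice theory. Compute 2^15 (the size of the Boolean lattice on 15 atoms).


Power set = 2^n.
2^15 = 32768


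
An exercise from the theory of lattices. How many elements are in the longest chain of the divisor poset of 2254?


A chain is a totally ordered subset; we count the number of elements in a maximum chain.
Compute, for each element x, the size of the longest chain ending at x:
  1: 1
  2: 2
  7: 2
  23: 2
  49: 3
  14: 3
  ...
A maximum chain: 1 < 2 < 14 < 98 < 2254
Number of elements in the longest chain: 5


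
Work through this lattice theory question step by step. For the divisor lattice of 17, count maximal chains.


A maximal chain goes from the minimum element to a maximal element via cover relations.
Counting all min-to-max paths in the cover graph.
Total maximal chains: 1


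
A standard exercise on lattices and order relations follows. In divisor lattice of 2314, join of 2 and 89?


In a divisor lattice, join = lcm (least common multiple).
gcd(2,89) = 1
lcm(2,89) = 2*89/gcd = 178/1 = 178


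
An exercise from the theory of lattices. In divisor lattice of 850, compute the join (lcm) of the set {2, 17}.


In a divisor lattice, join = lcm (least common multiple).
Compute lcm iteratively: start with first element, then lcm(current, next).
Elements: [2, 17]
lcm(2,17) = 34
Final lcm = 34


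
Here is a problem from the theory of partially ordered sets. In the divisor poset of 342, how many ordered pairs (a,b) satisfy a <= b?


The order relation is {(a,b) : a <= b}, reflexive so it includes (a,a).
Examples: (1,1), (1,114), (1,171), (1,18), (1,19), ...
Total ordered pairs: 54


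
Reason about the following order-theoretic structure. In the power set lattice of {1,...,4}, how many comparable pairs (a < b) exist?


A comparable pair {a,b} has a < b or b < a in the order.
Count unordered pairs where one element is strictly below the other.
Examples: {{},{1}}, {{},{2}}, {{},{3}}, {{},{4}}, ...
Total comparable pairs: 65


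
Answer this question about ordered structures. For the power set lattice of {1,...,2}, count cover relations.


A cover relation a -< b holds when a < b with no c strictly between.
Cover relations:
  {} -< {1}
  {} -< {2}
  {1} -< {1,2}
  {2} -< {1,2}
Total: 4


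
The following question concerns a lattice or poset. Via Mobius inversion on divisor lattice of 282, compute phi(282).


phi(n) = n * prod_{p|n} (1 - 1/p).
Prime divisors of 282: [2, 3, 47]
phi(282) = 282 * (1 - 1/2) * (1 - 1/3) * (1 - 1/47)
phi(282) = 92


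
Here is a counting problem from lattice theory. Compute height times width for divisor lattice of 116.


Height = length of longest chain minus 1; width = size of largest antichain.
A maximum chain: 1 | 29 | 58 | 116  (height 3).
A maximum antichain: {2, 29}  (width 2).
Product = 3 * 2 = 6


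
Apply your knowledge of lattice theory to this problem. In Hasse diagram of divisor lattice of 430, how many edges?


A cover relation a -< b holds when a < b with no c strictly between.
Cover relations:
  1 -< 2
  1 -< 5
  1 -< 43
  2 -< 10
  2 -< 86
  5 -< 10
  5 -< 215
  10 -< 430
  ...4 more
Total: 12


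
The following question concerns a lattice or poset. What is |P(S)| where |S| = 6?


Power set = 2^n.
2^6 = 64


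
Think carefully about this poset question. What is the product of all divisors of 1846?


Divisors of 1846: [1, 2, 13, 26, 71, 142, 923, 1846]
Product = n^(d(n)/2) = 1846^(8/2)
Product = 11612528336656


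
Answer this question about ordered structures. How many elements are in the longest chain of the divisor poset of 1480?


A chain is a totally ordered subset; we count the number of elements in a maximum chain.
Compute, for each element x, the size of the longest chain ending at x:
  1: 1
  2: 2
  5: 2
  37: 2
  4: 3
  8: 4
  ...
A maximum chain: 1 < 2 < 4 < 8 < 40 < 1480
Number of elements in the longest chain: 6


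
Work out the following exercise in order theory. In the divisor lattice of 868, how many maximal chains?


A maximal chain goes from the minimum element to a maximal element via cover relations.
Counting all min-to-max paths in the cover graph.
Total maximal chains: 12


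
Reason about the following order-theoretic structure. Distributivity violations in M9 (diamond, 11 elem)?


Distributive law: a ^ (b v c) = (a ^ b) v (a ^ c).
Check all 11^3 = 1331 ordered triples (a,b,c).
  e.g. a=a1, b=a2, c=a3: lhs=a1 != rhs=0
  e.g. a=a1, b=a2, c=a4: lhs=a1 != rhs=0
Total violating triples: 504


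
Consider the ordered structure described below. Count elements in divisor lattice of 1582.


Divisors of 1582: [1, 2, 7, 14, 113, 226, 791, 1582]
Count: 8


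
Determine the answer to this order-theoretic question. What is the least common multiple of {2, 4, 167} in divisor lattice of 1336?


In a divisor lattice, join = lcm (least common multiple).
Compute lcm iteratively: start with first element, then lcm(current, next).
Elements: [2, 4, 167]
lcm(2,4) = 4
lcm(4,167) = 668
Final lcm = 668


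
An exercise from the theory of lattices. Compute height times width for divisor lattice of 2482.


Height = length of longest chain minus 1; width = size of largest antichain.
A maximum chain: 1 | 73 | 1241 | 2482  (height 3).
A maximum antichain: {2, 17, 73}  (width 3).
Product = 3 * 3 = 9


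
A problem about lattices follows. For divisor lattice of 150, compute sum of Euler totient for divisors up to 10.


Divisors of 150 up to 10: [1, 2, 3, 5, 6, 10]
phi values: [1, 1, 2, 4, 2, 4]
Sum = 14


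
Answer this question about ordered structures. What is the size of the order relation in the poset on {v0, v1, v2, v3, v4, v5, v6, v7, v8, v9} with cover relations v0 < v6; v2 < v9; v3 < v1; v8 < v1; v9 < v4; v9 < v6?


The order relation is {(a,b) : a <= b}, reflexive so it includes (a,a).
Examples: (v0,v0), (v0,v6), (v1,v1), (v2,v2), (v2,v4), ...
Total ordered pairs: 18


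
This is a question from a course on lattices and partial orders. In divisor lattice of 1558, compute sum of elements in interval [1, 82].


Interval [1,82] in divisors of 1558: [1, 2, 41, 82]
Sum = 126


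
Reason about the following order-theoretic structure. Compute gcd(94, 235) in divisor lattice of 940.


In a divisor lattice, meet = gcd (greatest common divisor).
By Euclidean algorithm or factoring: gcd(94,235) = 47


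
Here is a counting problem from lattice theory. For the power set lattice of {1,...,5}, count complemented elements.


An element a is complemented if some b has a meet b = bottom, a join b = top.
every subset A has complement S\A, so all elements are complemented.
Complemented elements: {}, {1}, {2}, {3}, {4}, {5}, ... (26 more)
Count: 32


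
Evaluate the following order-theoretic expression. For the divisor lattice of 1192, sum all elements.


sigma(n) = sum of divisors.
Divisors of 1192: [1, 2, 4, 8, 149, 298, 596, 1192]
Sum = 2250


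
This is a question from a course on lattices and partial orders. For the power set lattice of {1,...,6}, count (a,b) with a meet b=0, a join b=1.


Complement pair (a,b): a meet b = bottom, a join b = top.
Here: A intersect B = {} and A union B = {1,...,6}.
Pairs found: ({},{1,2,3,4,5,6}), ({1},{2,3,4,5,6}), ({2},{1,3,4,5,6}), ({3},{1,2,4,5,6}), ... (60 more)
Total ordered pairs: 64


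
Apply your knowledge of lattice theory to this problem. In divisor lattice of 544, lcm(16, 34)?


Join=lcm.
gcd(16,34)=2
lcm=272


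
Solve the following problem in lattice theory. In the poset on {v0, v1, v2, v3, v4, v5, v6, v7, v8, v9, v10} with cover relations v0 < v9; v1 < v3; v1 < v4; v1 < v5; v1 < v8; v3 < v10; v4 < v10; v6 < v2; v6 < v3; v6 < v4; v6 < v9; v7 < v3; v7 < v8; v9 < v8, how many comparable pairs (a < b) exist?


A comparable pair {a,b} has a < b or b < a in the order.
Count unordered pairs where one element is strictly below the other.
Examples: {v0,v8}, {v0,v9}, {v1,v3}, {v1,v4}, ...
Total comparable pairs: 19


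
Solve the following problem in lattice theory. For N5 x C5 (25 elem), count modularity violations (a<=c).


Modular law: if a <= c then a v (b ^ c) = (a v b) ^ c.
Check all triples (a,b,c) with a <= c among 25 elements.
  e.g. a=(a,0), b=(c,0), c=(b,0): lhs=(a,0) != rhs=(b,0)
  e.g. a=(a,0), b=(c,1), c=(b,0): lhs=(a,0) != rhs=(b,0)
Total violating triples: 75


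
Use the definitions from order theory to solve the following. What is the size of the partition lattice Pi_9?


B(n) = number of set partitions of an n-element set.
B(n) satisfies the recurrence: B(n+1) = sum_k C(n,k)*B(k).
B(9) = 21147


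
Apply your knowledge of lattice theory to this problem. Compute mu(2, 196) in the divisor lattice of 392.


In a divisor lattice, mu(a,b) = mu(b/a) where mu is the classical Mobius function.
b/a = 196/2 = 98
Prime factorization of 98: primes [2, 7]
98 is not squarefree, so mu(98) = 0


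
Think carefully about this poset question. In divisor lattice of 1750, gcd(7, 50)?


Meet=gcd.
gcd(7,50)=1


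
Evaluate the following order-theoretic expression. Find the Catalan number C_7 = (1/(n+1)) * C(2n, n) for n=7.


C(n) = C(2n, n) / (n+1).
C(14, 7) = 3432
C(7) = 3432 / 8 = 429


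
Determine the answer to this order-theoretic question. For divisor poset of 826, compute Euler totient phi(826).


phi(n) = n * prod_{p|n} (1 - 1/p).
Prime divisors of 826: [2, 7, 59]
phi(826) = 826 * (1 - 1/2) * (1 - 1/7) * (1 - 1/59)
phi(826) = 348


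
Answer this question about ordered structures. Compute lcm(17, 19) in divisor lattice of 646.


In a divisor lattice, join = lcm (least common multiple).
gcd(17,19) = 1
lcm(17,19) = 17*19/gcd = 323/1 = 323


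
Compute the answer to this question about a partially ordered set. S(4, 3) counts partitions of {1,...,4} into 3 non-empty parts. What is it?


S(n,k) = k*S(n-1,k) + S(n-1,k-1).
S(3,3) = 1, S(3,2) = 3
S(4,3) = 3*1 + 3 = 3 + 3
S(4,3) = 6


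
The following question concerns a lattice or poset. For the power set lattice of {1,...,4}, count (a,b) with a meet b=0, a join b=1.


Complement pair (a,b): a meet b = bottom, a join b = top.
Here: A intersect B = {} and A union B = {1,...,4}.
Pairs found: ({},{1,2,3,4}), ({1},{2,3,4}), ({2},{1,3,4}), ({3},{1,2,4}), ... (12 more)
Total ordered pairs: 16


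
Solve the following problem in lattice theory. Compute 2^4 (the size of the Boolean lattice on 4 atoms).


Power set = 2^n.
2^4 = 16


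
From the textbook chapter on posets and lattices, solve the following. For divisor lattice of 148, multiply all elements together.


Divisors of 148: [1, 2, 4, 37, 74, 148]
Product = n^(d(n)/2) = 148^(6/2)
Product = 3241792


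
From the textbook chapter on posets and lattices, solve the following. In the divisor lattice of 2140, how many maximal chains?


A maximal chain goes from the minimum element to a maximal element via cover relations.
Counting all min-to-max paths in the cover graph.
Total maximal chains: 12


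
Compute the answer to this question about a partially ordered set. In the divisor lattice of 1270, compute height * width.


Height = length of longest chain minus 1; width = size of largest antichain.
A maximum chain: 1 | 127 | 635 | 1270  (height 3).
A maximum antichain: {2, 5, 127}  (width 3).
Product = 3 * 3 = 9


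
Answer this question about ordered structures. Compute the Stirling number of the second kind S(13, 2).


S(n,k) = k*S(n-1,k) + S(n-1,k-1).
S(12,2) = 2047, S(12,1) = 1
S(13,2) = 2*2047 + 1 = 4094 + 1
S(13,2) = 4095


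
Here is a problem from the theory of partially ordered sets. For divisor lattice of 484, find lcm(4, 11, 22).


In a divisor lattice, join = lcm (least common multiple).
Compute lcm iteratively: start with first element, then lcm(current, next).
Elements: [4, 11, 22]
lcm(4,11) = 44
lcm(44,22) = 44
Final lcm = 44


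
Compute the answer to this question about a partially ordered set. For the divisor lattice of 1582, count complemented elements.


An element a is complemented if some b has a meet b = bottom, a join b = top.
a is complemented iff gcd(a, n/a)=1, i.e. a is a unitary divisor of 1582.
Complemented elements: 1, 2, 7, 14, 113, 226, ... (2 more)
Count: 8


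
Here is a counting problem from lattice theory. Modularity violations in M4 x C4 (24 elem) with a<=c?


Modular law: if a <= c then a v (b ^ c) = (a v b) ^ c.
Check all triples (a,b,c) with a <= c among 24 elements.
This lattice is modular (diamonds M_m and their chain-products are modular).
Total violating triples: 0


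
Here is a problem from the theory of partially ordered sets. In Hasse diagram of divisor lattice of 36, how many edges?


A cover relation a -< b holds when a < b with no c strictly between.
Cover relations:
  1 -< 2
  1 -< 3
  2 -< 4
  2 -< 6
  3 -< 6
  3 -< 9
  4 -< 12
  6 -< 12
  ...4 more
Total: 12


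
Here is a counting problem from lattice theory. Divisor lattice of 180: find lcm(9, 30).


In a divisor lattice, join = lcm (least common multiple).
gcd(9,30) = 3
lcm(9,30) = 9*30/gcd = 270/3 = 90


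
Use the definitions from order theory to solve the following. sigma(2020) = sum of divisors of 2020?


sigma(n) = sum of divisors.
Divisors of 2020: [1, 2, 4, 5, 10, 20, 101, 202, 404, 505, 1010, 2020]
Sum = 4284


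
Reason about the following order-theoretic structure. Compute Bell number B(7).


B(n) = number of set partitions of an n-element set.
B(n) satisfies the recurrence: B(n+1) = sum_k C(n,k)*B(k).
B(7) = 877


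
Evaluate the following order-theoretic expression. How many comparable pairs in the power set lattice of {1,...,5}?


A comparable pair {a,b} has a < b or b < a in the order.
Count unordered pairs where one element is strictly below the other.
Examples: {{},{1}}, {{},{2}}, {{},{3}}, {{},{4}}, ...
Total comparable pairs: 211


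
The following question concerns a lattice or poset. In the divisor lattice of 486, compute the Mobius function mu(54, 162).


In a divisor lattice, mu(a,b) = mu(b/a) where mu is the classical Mobius function.
b/a = 162/54 = 3
Prime factorization of 3: primes [3]
3 is squarefree with 1 prime factor(s), so mu(3) = (-1)^1 = -1


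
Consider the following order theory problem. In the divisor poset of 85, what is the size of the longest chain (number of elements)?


A chain is a totally ordered subset; we count the number of elements in a maximum chain.
Compute, for each element x, the size of the longest chain ending at x:
  1: 1
  5: 2
  17: 2
  85: 3
A maximum chain: 1 < 5 < 85
Number of elements in the longest chain: 3


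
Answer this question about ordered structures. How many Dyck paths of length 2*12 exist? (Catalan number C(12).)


C(n) = C(2n, n) / (n+1).
C(24, 12) = 2704156
C(12) = 2704156 / 13 = 208012


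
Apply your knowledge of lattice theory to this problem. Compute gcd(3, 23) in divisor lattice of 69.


In a divisor lattice, meet = gcd (greatest common divisor).
By Euclidean algorithm or factoring: gcd(3,23) = 1


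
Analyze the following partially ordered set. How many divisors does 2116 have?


Divisors of 2116: [1, 2, 4, 23, 46, 92, 529, 1058, 2116]
Count: 9


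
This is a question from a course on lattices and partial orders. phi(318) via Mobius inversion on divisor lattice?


phi(n) = n * prod_{p|n} (1 - 1/p).
Prime divisors of 318: [2, 3, 53]
phi(318) = 318 * (1 - 1/2) * (1 - 1/3) * (1 - 1/53)
phi(318) = 104


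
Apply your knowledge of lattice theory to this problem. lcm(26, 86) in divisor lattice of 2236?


Join=lcm.
gcd(26,86)=2
lcm=1118


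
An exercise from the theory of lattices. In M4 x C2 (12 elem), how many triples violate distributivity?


Distributive law: a ^ (b v c) = (a ^ b) v (a ^ c).
Check all 12^3 = 1728 ordered triples (a,b,c).
  e.g. a=(a1,0), b=(a2,0), c=(a3,0): lhs=(a1,0) != rhs=(0,0)
  e.g. a=(a1,0), b=(a2,0), c=(a3,1): lhs=(a1,0) != rhs=(0,0)
Total violating triples: 192


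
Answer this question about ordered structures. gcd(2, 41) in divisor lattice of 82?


Meet=gcd.
gcd(2,41)=1


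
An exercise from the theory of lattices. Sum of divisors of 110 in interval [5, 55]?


Interval [5,55] in divisors of 110: [5, 55]
Sum = 60


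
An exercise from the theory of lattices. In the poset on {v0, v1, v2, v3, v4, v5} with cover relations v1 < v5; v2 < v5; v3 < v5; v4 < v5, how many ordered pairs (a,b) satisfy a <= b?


The order relation is {(a,b) : a <= b}, reflexive so it includes (a,a).
Examples: (v0,v0), (v1,v1), (v1,v5), (v2,v2), (v2,v5), ...
Total ordered pairs: 10


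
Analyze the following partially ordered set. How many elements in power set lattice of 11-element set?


Power set = 2^n.
2^11 = 2048


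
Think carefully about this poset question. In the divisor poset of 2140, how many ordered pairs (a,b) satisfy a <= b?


The order relation is {(a,b) : a <= b}, reflexive so it includes (a,a).
Examples: (1,1), (1,10), (1,107), (1,1070), (1,2), ...
Total ordered pairs: 54


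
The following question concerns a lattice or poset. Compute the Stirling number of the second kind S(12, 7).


S(n,k) = k*S(n-1,k) + S(n-1,k-1).
S(11,7) = 63987, S(11,6) = 179487
S(12,7) = 7*63987 + 179487 = 447909 + 179487
S(12,7) = 627396


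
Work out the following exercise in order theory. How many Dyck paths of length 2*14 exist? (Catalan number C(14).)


C(n) = C(2n, n) / (n+1).
C(28, 14) = 40116600
C(14) = 40116600 / 15 = 2674440


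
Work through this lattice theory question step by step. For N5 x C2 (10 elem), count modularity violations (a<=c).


Modular law: if a <= c then a v (b ^ c) = (a v b) ^ c.
Check all triples (a,b,c) with a <= c among 10 elements.
  e.g. a=(a,0), b=(c,0), c=(b,0): lhs=(a,0) != rhs=(b,0)
  e.g. a=(a,0), b=(c,1), c=(b,0): lhs=(a,0) != rhs=(b,0)
Total violating triples: 6


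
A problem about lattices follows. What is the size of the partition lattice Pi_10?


B(n) = number of set partitions of an n-element set.
B(n) satisfies the recurrence: B(n+1) = sum_k C(n,k)*B(k).
B(10) = 115975


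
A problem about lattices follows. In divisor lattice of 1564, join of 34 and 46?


In a divisor lattice, join = lcm (least common multiple).
gcd(34,46) = 2
lcm(34,46) = 34*46/gcd = 1564/2 = 782


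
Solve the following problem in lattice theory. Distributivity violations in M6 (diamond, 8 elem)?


Distributive law: a ^ (b v c) = (a ^ b) v (a ^ c).
Check all 8^3 = 512 ordered triples (a,b,c).
  e.g. a=a1, b=a2, c=a3: lhs=a1 != rhs=0
  e.g. a=a1, b=a2, c=a4: lhs=a1 != rhs=0
Total violating triples: 120


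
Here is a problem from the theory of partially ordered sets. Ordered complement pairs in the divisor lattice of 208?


Complement pair (a,b): a meet b = bottom, a join b = top.
Here: gcd(a,b)=1 and lcm(a,b)=208, i.e. a*b=208 with a,b coprime.
Pairs found: (1,208), (13,16), (16,13), (208,1)
Total ordered pairs: 4


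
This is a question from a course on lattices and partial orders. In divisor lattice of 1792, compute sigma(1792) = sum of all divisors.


sigma(n) = sum of divisors.
Divisors of 1792: [1, 2, 4, 7, 8, 14, 16, 28, 32, 56, 64, 112, 128, 224, 256, 448, 896, 1792]
Sum = 4088


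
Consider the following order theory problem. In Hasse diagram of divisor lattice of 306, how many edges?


A cover relation a -< b holds when a < b with no c strictly between.
Cover relations:
  1 -< 2
  1 -< 3
  1 -< 17
  2 -< 6
  2 -< 34
  3 -< 6
  3 -< 9
  3 -< 51
  ...12 more
Total: 20


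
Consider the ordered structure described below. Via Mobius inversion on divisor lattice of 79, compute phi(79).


phi(n) = n * prod_{p|n} (1 - 1/p).
Prime divisors of 79: [79]
phi(79) = 79 * (1 - 1/79)
phi(79) = 78


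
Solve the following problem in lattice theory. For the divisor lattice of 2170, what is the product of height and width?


Height = length of longest chain minus 1; width = size of largest antichain.
A maximum chain: 1 | 31 | 217 | 1085 | 2170  (height 4).
A maximum antichain: {10, 14, 35, 62, 155, 217}  (width 6).
Product = 4 * 6 = 24


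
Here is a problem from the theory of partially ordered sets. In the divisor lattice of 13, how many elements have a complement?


An element a is complemented if some b has a meet b = bottom, a join b = top.
a is complemented iff gcd(a, n/a)=1, i.e. a is a unitary divisor of 13.
Complemented elements: 1, 13
Count: 2


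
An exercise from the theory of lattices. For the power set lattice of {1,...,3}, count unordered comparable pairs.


A comparable pair {a,b} has a < b or b < a in the order.
Count unordered pairs where one element is strictly below the other.
Examples: {{},{1}}, {{},{2}}, {{},{3}}, {{},{1,2}}, ...
Total comparable pairs: 19


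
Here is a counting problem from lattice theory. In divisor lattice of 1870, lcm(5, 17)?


Join=lcm.
gcd(5,17)=1
lcm=85


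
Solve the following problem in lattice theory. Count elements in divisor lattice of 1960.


Divisors of 1960: [1, 2, 4, 5, 7, 8, 10, 14, 20, 28, 35, 40, 49, 56, 70, 98, 140, 196, 245, 280, 392, 490, 980, 1960]
Count: 24


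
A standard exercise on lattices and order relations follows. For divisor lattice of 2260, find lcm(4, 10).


In a divisor lattice, join = lcm (least common multiple).
Compute lcm iteratively: start with first element, then lcm(current, next).
Elements: [4, 10]
lcm(4,10) = 20
Final lcm = 20


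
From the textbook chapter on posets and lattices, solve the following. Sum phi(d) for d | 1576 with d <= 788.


Divisors of 1576 up to 788: [1, 2, 4, 8, 197, 394, 788]
phi values: [1, 1, 2, 4, 196, 196, 392]
Sum = 792


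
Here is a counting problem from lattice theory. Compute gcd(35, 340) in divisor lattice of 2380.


In a divisor lattice, meet = gcd (greatest common divisor).
By Euclidean algorithm or factoring: gcd(35,340) = 5


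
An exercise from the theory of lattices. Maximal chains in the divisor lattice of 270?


A maximal chain goes from the minimum element to a maximal element via cover relations.
Counting all min-to-max paths in the cover graph.
Total maximal chains: 20


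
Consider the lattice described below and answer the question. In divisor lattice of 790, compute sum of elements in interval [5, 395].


Interval [5,395] in divisors of 790: [5, 395]
Sum = 400


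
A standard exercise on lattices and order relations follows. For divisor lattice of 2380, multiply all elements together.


Divisors of 2380: [1, 2, 4, 5, 7, 10, 14, 17, 20, 28, 34, 35, 68, 70, 85, 119, 140, 170, 238, 340, 476, 595, 1190, 2380]
Product = n^(d(n)/2) = 2380^(24/2)
Product = 33031134065402989058412384256000000000000


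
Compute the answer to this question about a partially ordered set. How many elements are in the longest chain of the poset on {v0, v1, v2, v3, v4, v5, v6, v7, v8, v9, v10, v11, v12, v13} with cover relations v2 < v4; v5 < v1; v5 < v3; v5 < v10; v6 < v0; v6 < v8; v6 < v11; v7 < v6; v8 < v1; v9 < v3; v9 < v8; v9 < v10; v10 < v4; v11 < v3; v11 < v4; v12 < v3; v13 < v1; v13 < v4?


A chain is a totally ordered subset; we count the number of elements in a maximum chain.
Compute, for each element x, the size of the longest chain ending at x:
  v2: 1
  v5: 1
  v7: 1
  v9: 1
  v12: 1
  v13: 1
  ...
A maximum chain: v7 < v6 < v8 < v1
Number of elements in the longest chain: 4


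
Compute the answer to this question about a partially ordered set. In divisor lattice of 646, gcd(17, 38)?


Meet=gcd.
gcd(17,38)=1


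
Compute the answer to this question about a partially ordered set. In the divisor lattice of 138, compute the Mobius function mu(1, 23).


In a divisor lattice, mu(a,b) = mu(b/a) where mu is the classical Mobius function.
b/a = 23/1 = 23
Prime factorization of 23: primes [23]
23 is squarefree with 1 prime factor(s), so mu(23) = (-1)^1 = -1


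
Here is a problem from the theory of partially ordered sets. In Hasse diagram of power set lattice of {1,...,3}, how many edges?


A cover relation a -< b holds when a < b with no c strictly between.
Cover relations:
  {} -< {1}
  {} -< {2}
  {} -< {3}
  {1} -< {1,2}
  {1} -< {1,3}
  {2} -< {1,2}
  {2} -< {2,3}
  {3} -< {1,3}
  ...4 more
Total: 12


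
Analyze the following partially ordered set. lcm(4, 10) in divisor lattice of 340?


Join=lcm.
gcd(4,10)=2
lcm=20


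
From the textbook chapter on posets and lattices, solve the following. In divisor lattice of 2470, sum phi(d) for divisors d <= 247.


Divisors of 2470 up to 247: [1, 2, 5, 10, 13, 19, 26, 38, 65, 95, 130, 190, 247]
phi values: [1, 1, 4, 4, 12, 18, 12, 18, 48, 72, 48, 72, 216]
Sum = 526


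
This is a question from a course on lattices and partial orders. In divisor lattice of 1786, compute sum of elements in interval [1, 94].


Interval [1,94] in divisors of 1786: [1, 2, 47, 94]
Sum = 144


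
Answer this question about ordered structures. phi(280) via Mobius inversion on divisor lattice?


phi(n) = n * prod_{p|n} (1 - 1/p).
Prime divisors of 280: [2, 5, 7]
phi(280) = 280 * (1 - 1/2) * (1 - 1/5) * (1 - 1/7)
phi(280) = 96


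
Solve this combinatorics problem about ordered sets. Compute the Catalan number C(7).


C(n) = C(2n, n) / (n+1).
C(14, 7) = 3432
C(7) = 3432 / 8 = 429


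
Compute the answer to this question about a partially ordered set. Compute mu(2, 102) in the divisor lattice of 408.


In a divisor lattice, mu(a,b) = mu(b/a) where mu is the classical Mobius function.
b/a = 102/2 = 51
Prime factorization of 51: primes [3, 17]
51 is squarefree with 2 prime factor(s), so mu(51) = (-1)^2 = 1


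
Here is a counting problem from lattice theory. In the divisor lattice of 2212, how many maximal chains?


A maximal chain goes from the minimum element to a maximal element via cover relations.
Counting all min-to-max paths in the cover graph.
Total maximal chains: 12


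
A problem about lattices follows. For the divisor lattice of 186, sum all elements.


sigma(n) = sum of divisors.
Divisors of 186: [1, 2, 3, 6, 31, 62, 93, 186]
Sum = 384


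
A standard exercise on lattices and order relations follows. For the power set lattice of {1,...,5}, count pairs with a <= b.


The order relation is {(a,b) : a <= b}, reflexive so it includes (a,a).
Examples: ({},{}), ({},{1,2}), ({},{1,2,3}), ({},{1,2,3,4}), ({},{1,2,3,4,5}), ...
Total ordered pairs: 243


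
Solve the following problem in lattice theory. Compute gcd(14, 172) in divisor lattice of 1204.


In a divisor lattice, meet = gcd (greatest common divisor).
By Euclidean algorithm or factoring: gcd(14,172) = 2


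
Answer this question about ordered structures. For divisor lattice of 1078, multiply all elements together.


Divisors of 1078: [1, 2, 7, 11, 14, 22, 49, 77, 98, 154, 539, 1078]
Product = n^(d(n)/2) = 1078^(12/2)
Product = 1569323814085808704


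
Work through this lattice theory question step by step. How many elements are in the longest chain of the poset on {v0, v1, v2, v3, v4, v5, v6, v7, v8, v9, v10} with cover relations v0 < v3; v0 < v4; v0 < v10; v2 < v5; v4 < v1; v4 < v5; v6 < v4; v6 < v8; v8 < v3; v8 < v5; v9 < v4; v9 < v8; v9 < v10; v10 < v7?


A chain is a totally ordered subset; we count the number of elements in a maximum chain.
Compute, for each element x, the size of the longest chain ending at x:
  v0: 1
  v2: 1
  v6: 1
  v9: 1
  v8: 2
  v10: 2
  ...
A maximum chain: v0 < v4 < v1
Number of elements in the longest chain: 3


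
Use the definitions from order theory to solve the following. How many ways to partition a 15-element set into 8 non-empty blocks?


S(n,k) = k*S(n-1,k) + S(n-1,k-1).
S(14,8) = 20912320, S(14,7) = 49329280
S(15,8) = 8*20912320 + 49329280 = 167298560 + 49329280
S(15,8) = 216627840


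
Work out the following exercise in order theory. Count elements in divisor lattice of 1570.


Divisors of 1570: [1, 2, 5, 10, 157, 314, 785, 1570]
Count: 8


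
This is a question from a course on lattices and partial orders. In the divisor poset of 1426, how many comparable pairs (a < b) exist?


A comparable pair {a,b} has a < b or b < a in the order.
Count unordered pairs where one element is strictly below the other.
Examples: {1,2}, {1,23}, {1,31}, {1,46}, ...
Total comparable pairs: 19


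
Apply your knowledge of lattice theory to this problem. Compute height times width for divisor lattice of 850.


Height = length of longest chain minus 1; width = size of largest antichain.
A maximum chain: 1 | 17 | 85 | 425 | 850  (height 4).
A maximum antichain: {10, 25, 34, 85}  (width 4).
Product = 4 * 4 = 16


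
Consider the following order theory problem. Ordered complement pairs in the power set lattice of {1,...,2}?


Complement pair (a,b): a meet b = bottom, a join b = top.
Here: A intersect B = {} and A union B = {1,...,2}.
Pairs found: ({},{1,2}), ({1},{2}), ({2},{1}), ({1,2},{})
Total ordered pairs: 4


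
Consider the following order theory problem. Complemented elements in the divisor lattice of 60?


An element a is complemented if some b has a meet b = bottom, a join b = top.
a is complemented iff gcd(a, n/a)=1, i.e. a is a unitary divisor of 60.
Complemented elements: 1, 3, 4, 5, 12, 15, ... (2 more)
Count: 8


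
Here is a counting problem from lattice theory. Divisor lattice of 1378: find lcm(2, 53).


In a divisor lattice, join = lcm (least common multiple).
gcd(2,53) = 1
lcm(2,53) = 2*53/gcd = 106/1 = 106


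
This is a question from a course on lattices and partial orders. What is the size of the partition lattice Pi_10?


B(n) = number of set partitions of an n-element set.
B(n) satisfies the recurrence: B(n+1) = sum_k C(n,k)*B(k).
B(10) = 115975


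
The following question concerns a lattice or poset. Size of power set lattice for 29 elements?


Power set = 2^n.
2^29 = 536870912


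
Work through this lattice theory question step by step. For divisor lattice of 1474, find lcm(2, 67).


In a divisor lattice, join = lcm (least common multiple).
Compute lcm iteratively: start with first element, then lcm(current, next).
Elements: [2, 67]
lcm(2,67) = 134
Final lcm = 134


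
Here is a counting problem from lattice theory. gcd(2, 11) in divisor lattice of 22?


Meet=gcd.
gcd(2,11)=1


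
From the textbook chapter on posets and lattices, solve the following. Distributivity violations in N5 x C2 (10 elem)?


Distributive law: a ^ (b v c) = (a ^ b) v (a ^ c).
Check all 10^3 = 1000 ordered triples (a,b,c).
  e.g. a=(b,0), b=(a,0), c=(c,0): lhs=(b,0) != rhs=(a,0)
  e.g. a=(b,0), b=(a,0), c=(c,1): lhs=(b,0) != rhs=(a,0)
Total violating triples: 16


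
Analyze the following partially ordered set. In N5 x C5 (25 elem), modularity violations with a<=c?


Modular law: if a <= c then a v (b ^ c) = (a v b) ^ c.
Check all triples (a,b,c) with a <= c among 25 elements.
  e.g. a=(a,0), b=(c,0), c=(b,0): lhs=(a,0) != rhs=(b,0)
  e.g. a=(a,0), b=(c,1), c=(b,0): lhs=(a,0) != rhs=(b,0)
Total violating triples: 75


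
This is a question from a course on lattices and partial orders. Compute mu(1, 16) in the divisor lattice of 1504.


In a divisor lattice, mu(a,b) = mu(b/a) where mu is the classical Mobius function.
b/a = 16/1 = 16
Prime factorization of 16: primes [2]
16 is not squarefree, so mu(16) = 0


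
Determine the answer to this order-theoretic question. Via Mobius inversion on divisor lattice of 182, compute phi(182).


phi(n) = n * prod_{p|n} (1 - 1/p).
Prime divisors of 182: [2, 7, 13]
phi(182) = 182 * (1 - 1/2) * (1 - 1/7) * (1 - 1/13)
phi(182) = 72


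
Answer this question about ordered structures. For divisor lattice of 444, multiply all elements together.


Divisors of 444: [1, 2, 3, 4, 6, 12, 37, 74, 111, 148, 222, 444]
Product = n^(d(n)/2) = 444^(12/2)
Product = 7661218005651456


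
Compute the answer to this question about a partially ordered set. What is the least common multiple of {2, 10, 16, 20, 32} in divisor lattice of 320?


In a divisor lattice, join = lcm (least common multiple).
Compute lcm iteratively: start with first element, then lcm(current, next).
Elements: [2, 10, 16, 20, 32]
lcm(2,10) = 10
lcm(10,16) = 80
lcm(80,20) = 80
lcm(80,32) = 160
Final lcm = 160
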